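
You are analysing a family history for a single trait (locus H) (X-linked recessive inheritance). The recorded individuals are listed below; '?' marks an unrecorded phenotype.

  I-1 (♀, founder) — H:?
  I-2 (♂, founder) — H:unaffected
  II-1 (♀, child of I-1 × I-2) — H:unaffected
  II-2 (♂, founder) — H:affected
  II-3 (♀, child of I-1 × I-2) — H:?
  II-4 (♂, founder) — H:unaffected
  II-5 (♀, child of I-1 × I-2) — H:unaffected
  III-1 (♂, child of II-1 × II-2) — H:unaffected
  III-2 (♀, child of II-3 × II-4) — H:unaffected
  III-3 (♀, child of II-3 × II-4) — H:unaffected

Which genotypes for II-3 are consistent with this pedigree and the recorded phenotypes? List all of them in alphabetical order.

H/I-1 ? ·: X^HX^H|X^HX^h|X^hX^h
H/I-2 un ·: X^HY
H/II-1 un I-1×I-2: X^HX^H|X^HX^h
H/II-2 aff ·: X^hY
H/II-3 ? I-1×I-2: X^HX^H|X^HX^h
H/II-4 un ·: X^HY
H/II-5 un I-1×I-2: X^HX^H|X^HX^h
H/III-1 un II-1×II-2: X^HY
H/III-2 un II-3×II-4: X^HX^H|X^HX^h
H/III-3 un II-3×II-4: X^HX^H|X^HX^h
⇒ H over [I-1,I-2,II-1,II-2,II-3,II-4,II-5,III-1,III-2,III-3]: 25 consistent

II-3 ∈ {X^HX^H, X^HX^h}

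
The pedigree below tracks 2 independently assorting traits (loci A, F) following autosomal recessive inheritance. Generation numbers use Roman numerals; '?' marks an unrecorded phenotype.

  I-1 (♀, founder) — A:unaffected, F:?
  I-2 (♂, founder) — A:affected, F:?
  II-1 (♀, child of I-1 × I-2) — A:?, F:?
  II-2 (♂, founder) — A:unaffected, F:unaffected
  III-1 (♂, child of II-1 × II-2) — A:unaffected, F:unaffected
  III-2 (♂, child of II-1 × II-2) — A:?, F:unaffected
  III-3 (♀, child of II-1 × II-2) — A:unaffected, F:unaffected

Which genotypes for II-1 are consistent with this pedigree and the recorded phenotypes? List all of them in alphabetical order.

A/I-1 un ·: AA|Aa
A/I-2 aff ·: aa
A/II-1 ? I-1×I-2: Aa|aa
A/II-2 un ·: AA|Aa
A/III-1 un II-1×II-2: AA|Aa
A/III-2 ? II-1×II-2: AA|Aa|aa
A/III-3 un II-1×II-2: AA|Aa
⇒ A over [I-1,I-2,II-1,II-2,III-1,III-2,III-3]: 43 consistent
F/I-1 ? ·: FF|Ff|ff
F/I-2 ? ·: FF|Ff|ff
F/II-1 ? I-1×I-2: FF|Ff|ff
F/II-2 un ·: FF|Ff
F/III-1 un II-1×II-2: FF|Ff
F/III-2 un II-1×II-2: FF|Ff
F/III-3 un II-1×II-2: FF|Ff
⇒ F over [I-1,I-2,II-1,II-2,III-1,III-2,III-3]: 156 consistent

II-1 ∈ {Aa FF, Aa Ff, Aa ff, aa FF, aa Ff, aa ff}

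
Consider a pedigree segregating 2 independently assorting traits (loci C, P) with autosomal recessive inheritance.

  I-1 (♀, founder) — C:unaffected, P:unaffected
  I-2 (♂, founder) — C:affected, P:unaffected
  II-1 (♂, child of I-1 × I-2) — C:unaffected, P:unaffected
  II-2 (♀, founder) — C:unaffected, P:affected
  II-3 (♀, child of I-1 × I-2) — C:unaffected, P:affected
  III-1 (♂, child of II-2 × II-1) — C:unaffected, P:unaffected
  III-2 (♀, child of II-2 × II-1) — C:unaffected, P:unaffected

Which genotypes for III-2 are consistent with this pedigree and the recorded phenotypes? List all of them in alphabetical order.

III-2 ∈ {CC Pp, Cc Pp}

C/I-1 un ·: CC|Cc
C/I-2 aff ·: cc
C/II-1 un I-1×I-2: Cc
C/II-2 un ·: CC|Cc
C/II-3 un I-1×I-2: Cc
C/III-1 un II-2×II-1: CC|Cc
C/III-2 un II-2×II-1: CC|Cc
⇒ C over [I-1,I-2,II-1,II-2,II-3,III-1,III-2]: 16 consistent
P/I-1 un ·: Pp
P/I-2 un ·: Pp
P/II-1 un I-1×I-2: PP|Pp
P/II-2 aff ·: pp
P/II-3 aff I-1×I-2: pp
P/III-1 un II-2×II-1: Pp
P/III-2 un II-2×II-1: Pp
⇒ P over [I-1,I-2,II-1,II-2,II-3,III-1,III-2]: 2 consistent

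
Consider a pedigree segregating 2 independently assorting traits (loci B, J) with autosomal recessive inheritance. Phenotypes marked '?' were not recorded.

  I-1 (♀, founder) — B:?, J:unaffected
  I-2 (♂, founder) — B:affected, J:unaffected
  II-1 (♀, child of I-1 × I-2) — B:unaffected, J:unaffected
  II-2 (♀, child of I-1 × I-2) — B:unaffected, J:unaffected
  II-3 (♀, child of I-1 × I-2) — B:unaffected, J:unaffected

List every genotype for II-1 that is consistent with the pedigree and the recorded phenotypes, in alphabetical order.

II-1 ∈ {Bb JJ, Bb Jj}

B/I-1 ? ·: BB|Bb
B/I-2 aff ·: bb
B/II-1 un I-1×I-2: Bb
B/II-2 un I-1×I-2: Bb
B/II-3 un I-1×I-2: Bb
⇒ B over [I-1,I-2,II-1,II-2,II-3]: 2 consistent
J/I-1 un ·: JJ|Jj
J/I-2 un ·: JJ|Jj
J/II-1 un I-1×I-2: JJ|Jj
J/II-2 un I-1×I-2: JJ|Jj
J/II-3 un I-1×I-2: JJ|Jj
⇒ J over [I-1,I-2,II-1,II-2,II-3]: 25 consistent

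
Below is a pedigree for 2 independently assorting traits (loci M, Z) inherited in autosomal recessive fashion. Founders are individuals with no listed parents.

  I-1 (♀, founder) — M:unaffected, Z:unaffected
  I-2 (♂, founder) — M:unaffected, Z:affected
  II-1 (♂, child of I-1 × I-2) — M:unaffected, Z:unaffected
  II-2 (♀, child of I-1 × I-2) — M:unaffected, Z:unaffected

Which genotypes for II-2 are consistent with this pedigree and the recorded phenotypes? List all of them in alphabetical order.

M/I-1 un ·: MM|Mm
M/I-2 un ·: MM|Mm
M/II-1 un I-1×I-2: MM|Mm
M/II-2 un I-1×I-2: MM|Mm
⇒ M over [I-1,I-2,II-1,II-2]: 13 consistent
Z/I-1 un ·: ZZ|Zz
Z/I-2 aff ·: zz
Z/II-1 un I-1×I-2: Zz
Z/II-2 un I-1×I-2: Zz
⇒ Z over [I-1,I-2,II-1,II-2]: 2 consistent

II-2 ∈ {MM Zz, Mm Zz}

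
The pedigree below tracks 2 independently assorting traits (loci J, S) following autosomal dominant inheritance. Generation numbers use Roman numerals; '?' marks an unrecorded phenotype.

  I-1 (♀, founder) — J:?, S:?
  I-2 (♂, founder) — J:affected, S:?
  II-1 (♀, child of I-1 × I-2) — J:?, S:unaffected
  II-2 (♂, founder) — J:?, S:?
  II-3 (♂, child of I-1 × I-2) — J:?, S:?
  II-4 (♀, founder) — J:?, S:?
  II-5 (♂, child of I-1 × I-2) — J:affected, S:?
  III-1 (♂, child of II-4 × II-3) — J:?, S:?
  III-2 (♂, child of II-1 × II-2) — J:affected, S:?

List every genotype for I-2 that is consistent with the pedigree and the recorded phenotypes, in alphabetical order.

I-2 ∈ {JJ Ss, JJ ss, Jj Ss, Jj ss}

J/I-1 ? ·: jj|Jj|JJ
J/I-2 aff ·: Jj|JJ
J/II-1 ? I-1×I-2: jj|Jj|JJ
J/II-2 ? ·: jj|Jj|JJ
J/II-3 ? I-1×I-2: jj|Jj|JJ
J/II-4 ? ·: jj|Jj|JJ
J/II-5 aff I-1×I-2: Jj|JJ
J/III-1 ? II-4×II-3: jj|Jj|JJ
J/III-2 aff II-1×II-2: Jj|JJ
⇒ J over [I-1,I-2,II-1,II-2,II-3,II-4,II-5,III-1,III-2]: 854 consistent
S/I-1 ? ·: ss|Ss
S/I-2 ? ·: ss|Ss
S/II-1 un I-1×I-2: ss
S/II-2 ? ·: ss|Ss|SS
S/II-3 ? I-1×I-2: ss|Ss|SS
S/II-4 ? ·: ss|Ss|SS
S/II-5 ? I-1×I-2: ss|Ss|SS
S/III-1 ? II-4×II-3: ss|Ss|SS
S/III-2 ? II-1×II-2: ss|Ss
⇒ S over [I-1,I-2,II-1,II-2,II-3,II-4,II-5,III-1,III-2]: 372 consistent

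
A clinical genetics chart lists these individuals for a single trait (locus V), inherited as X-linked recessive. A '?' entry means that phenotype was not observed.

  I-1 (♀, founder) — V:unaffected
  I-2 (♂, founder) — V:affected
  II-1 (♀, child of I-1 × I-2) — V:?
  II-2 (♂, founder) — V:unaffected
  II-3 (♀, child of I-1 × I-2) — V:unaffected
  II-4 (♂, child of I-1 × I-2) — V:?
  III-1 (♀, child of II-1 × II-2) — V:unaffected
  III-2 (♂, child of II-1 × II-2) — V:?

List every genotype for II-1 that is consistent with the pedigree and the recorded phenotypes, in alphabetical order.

II-1 ∈ {X^VX^v, X^vX^v}

V/I-1 un ·: X^VX^V|X^VX^v
V/I-2 aff ·: X^vY
V/II-1 ? I-1×I-2: X^VX^v|X^vX^v
V/II-2 un ·: X^VY
V/II-3 un I-1×I-2: X^VX^v
V/II-4 ? I-1×I-2: X^VY|X^vY
V/III-1 un II-1×II-2: X^VX^V|X^VX^v
V/III-2 ? II-1×II-2: X^VY|X^vY
⇒ V over [I-1,I-2,II-1,II-2,II-3,II-4,III-1,III-2]: 14 consistent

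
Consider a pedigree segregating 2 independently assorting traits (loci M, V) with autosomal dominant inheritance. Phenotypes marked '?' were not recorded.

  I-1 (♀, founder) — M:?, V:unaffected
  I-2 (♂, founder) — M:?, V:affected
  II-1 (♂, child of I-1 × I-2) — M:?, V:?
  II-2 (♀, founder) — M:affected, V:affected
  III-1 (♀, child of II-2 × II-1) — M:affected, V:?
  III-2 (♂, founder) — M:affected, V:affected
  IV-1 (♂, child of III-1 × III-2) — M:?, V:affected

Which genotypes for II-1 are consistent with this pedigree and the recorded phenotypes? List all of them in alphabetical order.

M/I-1 ? ·: mm|Mm|MM
M/I-2 ? ·: mm|Mm|MM
M/II-1 ? I-1×I-2: mm|Mm|MM
M/II-2 aff ·: Mm|MM
M/III-1 aff II-2×II-1: Mm|MM
M/III-2 aff ·: Mm|MM
M/IV-1 ? III-1×III-2: mm|Mm|MM
⇒ M over [I-1,I-2,II-1,II-2,III-1,III-2,IV-1]: 196 consistent
V/I-1 un ·: vv
V/I-2 aff ·: Vv|VV
V/II-1 ? I-1×I-2: vv|Vv
V/II-2 aff ·: Vv|VV
V/III-1 ? II-2×II-1: vv|Vv|VV
V/III-2 aff ·: Vv|VV
V/IV-1 aff III-1×III-2: Vv|VV
⇒ V over [I-1,I-2,II-1,II-2,III-1,III-2,IV-1]: 42 consistent

II-1 ∈ {MM Vv, MM vv, Mm Vv, Mm vv, mm Vv, mm vv}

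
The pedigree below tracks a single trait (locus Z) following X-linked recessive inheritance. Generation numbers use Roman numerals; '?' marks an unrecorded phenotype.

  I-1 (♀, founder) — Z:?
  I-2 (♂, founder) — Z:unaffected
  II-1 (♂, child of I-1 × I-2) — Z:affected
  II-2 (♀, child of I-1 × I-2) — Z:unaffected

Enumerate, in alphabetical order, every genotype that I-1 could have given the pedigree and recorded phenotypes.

I-1 ∈ {X^ZX^z, X^zX^z}

Z/I-1 ? ·: X^ZX^z|X^zX^z
Z/I-2 un ·: X^ZY
Z/II-1 aff I-1×I-2: X^zY
Z/II-2 un I-1×I-2: X^ZX^Z|X^ZX^z
⇒ Z over [I-1,I-2,II-1,II-2]: 3 consistent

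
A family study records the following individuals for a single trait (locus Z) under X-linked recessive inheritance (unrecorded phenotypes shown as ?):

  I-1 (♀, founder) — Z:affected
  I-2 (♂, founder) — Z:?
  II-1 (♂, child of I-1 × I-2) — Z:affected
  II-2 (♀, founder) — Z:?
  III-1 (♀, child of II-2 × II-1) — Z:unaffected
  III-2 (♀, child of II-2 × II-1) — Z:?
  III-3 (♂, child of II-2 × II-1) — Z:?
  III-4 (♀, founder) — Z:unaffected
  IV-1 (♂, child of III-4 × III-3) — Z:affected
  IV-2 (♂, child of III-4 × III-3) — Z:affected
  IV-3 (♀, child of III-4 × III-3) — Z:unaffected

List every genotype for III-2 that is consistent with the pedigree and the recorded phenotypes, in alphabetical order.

III-2 ∈ {X^ZX^z, X^zX^z}

Z/I-1 aff ·: X^zX^z
Z/I-2 ? ·: X^ZY|X^zY
Z/II-1 aff I-1×I-2: X^zY
Z/II-2 ? ·: X^ZX^Z|X^ZX^z
Z/III-1 un II-2×II-1: X^ZX^z
Z/III-2 ? II-2×II-1: X^ZX^z|X^zX^z
Z/III-3 ? II-2×II-1: X^ZY|X^zY
Z/III-4 un ·: X^ZX^z
Z/IV-1 aff III-4×III-3: X^zY
Z/IV-2 aff III-4×III-3: X^zY
Z/IV-3 un III-4×III-3: X^ZX^Z|X^ZX^z
⇒ Z over [I-1,I-2,II-1,II-2,III-1,III-2,III-3,III-4,IV-1,IV-2,IV-3]: 16 consistent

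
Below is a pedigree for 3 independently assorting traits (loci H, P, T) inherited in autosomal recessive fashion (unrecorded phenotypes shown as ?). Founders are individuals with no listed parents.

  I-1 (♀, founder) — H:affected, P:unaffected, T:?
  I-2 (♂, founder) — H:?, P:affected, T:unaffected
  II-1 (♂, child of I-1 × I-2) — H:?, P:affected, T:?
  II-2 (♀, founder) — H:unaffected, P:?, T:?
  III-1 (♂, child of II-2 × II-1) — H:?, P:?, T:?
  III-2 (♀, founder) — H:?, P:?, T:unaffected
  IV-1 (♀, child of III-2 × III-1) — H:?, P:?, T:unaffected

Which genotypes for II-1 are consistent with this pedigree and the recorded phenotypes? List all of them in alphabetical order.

H/I-1 aff ·: hh
H/I-2 ? ·: HH|Hh|hh
H/II-1 ? I-1×I-2: Hh|hh
H/II-2 un ·: HH|Hh
H/III-1 ? II-2×II-1: HH|Hh|hh
H/III-2 ? ·: HH|Hh|hh
H/IV-1 ? III-2×III-1: HH|Hh|hh
⇒ H over [I-1,I-2,II-1,II-2,III-1,III-2,IV-1]: 88 consistent
P/I-1 un ·: Pp
P/I-2 aff ·: pp
P/II-1 aff I-1×I-2: pp
P/II-2 ? ·: PP|Pp|pp
P/III-1 ? II-2×II-1: Pp|pp
P/III-2 ? ·: PP|Pp|pp
P/IV-1 ? III-2×III-1: PP|Pp|pp
⇒ P over [I-1,I-2,II-1,II-2,III-1,III-2,IV-1]: 22 consistent
T/I-1 ? ·: TT|Tt|tt
T/I-2 un ·: TT|Tt
T/II-1 ? I-1×I-2: TT|Tt|tt
T/II-2 ? ·: TT|Tt|tt
T/III-1 ? II-2×II-1: TT|Tt|tt
T/III-2 un ·: TT|Tt
T/IV-1 un III-2×III-1: TT|Tt
⇒ T over [I-1,I-2,II-1,II-2,III-1,III-2,IV-1]: 190 consistent

II-1 ∈ {Hh pp TT, Hh pp Tt, Hh pp tt, hh pp TT, hh pp Tt, hh pp tt}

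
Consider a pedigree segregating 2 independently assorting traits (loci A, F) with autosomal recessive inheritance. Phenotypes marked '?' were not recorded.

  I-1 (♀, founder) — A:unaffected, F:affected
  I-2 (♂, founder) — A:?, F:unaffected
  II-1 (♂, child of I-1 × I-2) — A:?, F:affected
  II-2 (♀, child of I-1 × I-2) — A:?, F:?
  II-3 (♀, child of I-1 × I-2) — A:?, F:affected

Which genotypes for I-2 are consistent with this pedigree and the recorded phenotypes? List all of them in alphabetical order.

A/I-1 un ·: AA|Aa
A/I-2 ? ·: AA|Aa|aa
A/II-1 ? I-1×I-2: AA|Aa|aa
A/II-2 ? I-1×I-2: AA|Aa|aa
A/II-3 ? I-1×I-2: AA|Aa|aa
⇒ A over [I-1,I-2,II-1,II-2,II-3]: 53 consistent
F/I-1 aff ·: ff
F/I-2 un ·: Ff
F/II-1 aff I-1×I-2: ff
F/II-2 ? I-1×I-2: Ff|ff
F/II-3 aff I-1×I-2: ff
⇒ F over [I-1,I-2,II-1,II-2,II-3]: 2 consistent

I-2 ∈ {AA Ff, Aa Ff, aa Ff}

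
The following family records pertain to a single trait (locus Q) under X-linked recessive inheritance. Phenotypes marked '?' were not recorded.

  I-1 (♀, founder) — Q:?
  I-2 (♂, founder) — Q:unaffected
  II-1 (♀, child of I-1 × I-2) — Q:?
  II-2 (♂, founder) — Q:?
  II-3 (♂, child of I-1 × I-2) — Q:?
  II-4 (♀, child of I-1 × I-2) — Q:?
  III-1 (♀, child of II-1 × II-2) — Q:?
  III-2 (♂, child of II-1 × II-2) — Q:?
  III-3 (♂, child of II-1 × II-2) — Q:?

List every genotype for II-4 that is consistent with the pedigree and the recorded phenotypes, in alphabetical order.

Q/I-1 ? ·: X^QX^Q|X^QX^q|X^qX^q
Q/I-2 un ·: X^QY
Q/II-1 ? I-1×I-2: X^QX^Q|X^QX^q
Q/II-2 ? ·: X^QY|X^qY
Q/II-3 ? I-1×I-2: X^QY|X^qY
Q/II-4 ? I-1×I-2: X^QX^Q|X^QX^q
Q/III-1 ? II-1×II-2: X^QX^Q|X^QX^q|X^qX^q
Q/III-2 ? II-1×II-2: X^QY|X^qY
Q/III-3 ? II-1×II-2: X^QY|X^qY
⇒ Q over [I-1,I-2,II-1,II-2,II-3,II-4,III-1,III-2,III-3]: 90 consistent

II-4 ∈ {X^QX^Q, X^QX^q}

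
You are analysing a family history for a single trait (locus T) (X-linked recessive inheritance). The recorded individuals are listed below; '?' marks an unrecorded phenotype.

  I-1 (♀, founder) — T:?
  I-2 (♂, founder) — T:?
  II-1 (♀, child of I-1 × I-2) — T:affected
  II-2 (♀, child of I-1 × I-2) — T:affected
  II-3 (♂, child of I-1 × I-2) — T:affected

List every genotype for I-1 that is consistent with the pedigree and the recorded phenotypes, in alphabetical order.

T/I-1 ? ·: X^TX^t|X^tX^t
T/I-2 ? ·: X^tY
T/II-1 aff I-1×I-2: X^tX^t
T/II-2 aff I-1×I-2: X^tX^t
T/II-3 aff I-1×I-2: X^tY
⇒ T over [I-1,I-2,II-1,II-2,II-3]: 2 consistent

I-1 ∈ {X^TX^t, X^tX^t}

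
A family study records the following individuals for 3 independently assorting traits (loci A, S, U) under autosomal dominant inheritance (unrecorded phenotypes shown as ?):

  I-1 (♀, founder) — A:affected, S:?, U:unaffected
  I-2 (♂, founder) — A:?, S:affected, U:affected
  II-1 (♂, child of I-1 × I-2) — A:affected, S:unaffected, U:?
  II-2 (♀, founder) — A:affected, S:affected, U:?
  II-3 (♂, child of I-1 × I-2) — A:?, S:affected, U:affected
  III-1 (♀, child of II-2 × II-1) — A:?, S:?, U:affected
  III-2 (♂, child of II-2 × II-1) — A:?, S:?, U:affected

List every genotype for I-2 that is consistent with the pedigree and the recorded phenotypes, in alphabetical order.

I-2 ∈ {AA Ss UU, AA Ss Uu, Aa Ss UU, Aa Ss Uu, aa Ss UU, aa Ss Uu}

A/I-1 aff ·: Aa|AA
A/I-2 ? ·: aa|Aa|AA
A/II-1 aff I-1×I-2: Aa|AA
A/II-2 aff ·: Aa|AA
A/II-3 ? I-1×I-2: aa|Aa|AA
A/III-1 ? II-2×II-1: aa|Aa|AA
A/III-2 ? II-2×II-1: aa|Aa|AA
⇒ A over [I-1,I-2,II-1,II-2,II-3,III-1,III-2]: 170 consistent
S/I-1 ? ·: ss|Ss
S/I-2 aff ·: Ss
S/II-1 un I-1×I-2: ss
S/II-2 aff ·: Ss|SS
S/II-3 aff I-1×I-2: Ss|SS
S/III-1 ? II-2×II-1: ss|Ss
S/III-2 ? II-2×II-1: ss|Ss
⇒ S over [I-1,I-2,II-1,II-2,II-3,III-1,III-2]: 15 consistent
U/I-1 un ·: uu
U/I-2 aff ·: Uu|UU
U/II-1 ? I-1×I-2: uu|Uu
U/II-2 ? ·: uu|Uu|UU
U/II-3 aff I-1×I-2: Uu
U/III-1 aff II-2×II-1: Uu|UU
U/III-2 aff II-2×II-1: Uu|UU
⇒ U over [I-1,I-2,II-1,II-2,II-3,III-1,III-2]: 20 consistent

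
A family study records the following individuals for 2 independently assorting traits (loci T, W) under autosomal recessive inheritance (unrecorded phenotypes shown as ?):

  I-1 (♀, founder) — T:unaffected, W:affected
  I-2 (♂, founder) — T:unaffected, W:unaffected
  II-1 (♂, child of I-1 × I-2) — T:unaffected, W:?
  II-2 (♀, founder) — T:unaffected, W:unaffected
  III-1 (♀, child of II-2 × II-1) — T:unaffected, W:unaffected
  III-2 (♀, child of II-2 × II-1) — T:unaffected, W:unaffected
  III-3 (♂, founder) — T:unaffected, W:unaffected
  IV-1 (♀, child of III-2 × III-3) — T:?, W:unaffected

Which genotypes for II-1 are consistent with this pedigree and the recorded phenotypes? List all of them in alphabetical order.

T/I-1 un ·: TT|Tt
T/I-2 un ·: TT|Tt
T/II-1 un I-1×I-2: TT|Tt
T/II-2 un ·: TT|Tt
T/III-1 un II-2×II-1: TT|Tt
T/III-2 un II-2×II-1: TT|Tt
T/III-3 un ·: TT|Tt
T/IV-1 ? III-2×III-3: TT|Tt|tt
⇒ T over [I-1,I-2,II-1,II-2,III-1,III-2,III-3,IV-1]: 172 consistent
W/I-1 aff ·: ww
W/I-2 un ·: WW|Ww
W/II-1 ? I-1×I-2: Ww|ww
W/II-2 un ·: WW|Ww
W/III-1 un II-2×II-1: WW|Ww
W/III-2 un II-2×II-1: WW|Ww
W/III-3 un ·: WW|Ww
W/IV-1 un III-2×III-3: WW|Ww
⇒ W over [I-1,I-2,II-1,II-2,III-1,III-2,III-3,IV-1]: 64 consistent

II-1 ∈ {TT Ww, TT ww, Tt Ww, Tt ww}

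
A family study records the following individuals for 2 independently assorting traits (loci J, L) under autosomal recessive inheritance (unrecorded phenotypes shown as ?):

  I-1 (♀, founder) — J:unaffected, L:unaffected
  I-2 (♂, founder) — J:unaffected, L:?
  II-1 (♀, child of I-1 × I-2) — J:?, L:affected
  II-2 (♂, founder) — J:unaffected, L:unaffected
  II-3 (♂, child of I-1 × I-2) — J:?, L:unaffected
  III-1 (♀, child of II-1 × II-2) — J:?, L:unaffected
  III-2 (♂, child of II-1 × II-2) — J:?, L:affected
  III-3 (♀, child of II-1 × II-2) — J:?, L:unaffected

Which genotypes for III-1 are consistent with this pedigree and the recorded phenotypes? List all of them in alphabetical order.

III-1 ∈ {JJ Ll, Jj Ll, jj Ll}

J/I-1 un ·: JJ|Jj
J/I-2 un ·: JJ|Jj
J/II-1 ? I-1×I-2: JJ|Jj|jj
J/II-2 un ·: JJ|Jj
J/II-3 ? I-1×I-2: JJ|Jj|jj
J/III-1 ? II-1×II-2: JJ|Jj|jj
J/III-2 ? II-1×II-2: JJ|Jj|jj
J/III-3 ? II-1×II-2: JJ|Jj|jj
⇒ J over [I-1,I-2,II-1,II-2,II-3,III-1,III-2,III-3]: 344 consistent
L/I-1 un ·: Ll
L/I-2 ? ·: Ll|ll
L/II-1 aff I-1×I-2: ll
L/II-2 un ·: Ll
L/II-3 un I-1×I-2: LL|Ll
L/III-1 un II-1×II-2: Ll
L/III-2 aff II-1×II-2: ll
L/III-3 un II-1×II-2: Ll
⇒ L over [I-1,I-2,II-1,II-2,II-3,III-1,III-2,III-3]: 3 consistent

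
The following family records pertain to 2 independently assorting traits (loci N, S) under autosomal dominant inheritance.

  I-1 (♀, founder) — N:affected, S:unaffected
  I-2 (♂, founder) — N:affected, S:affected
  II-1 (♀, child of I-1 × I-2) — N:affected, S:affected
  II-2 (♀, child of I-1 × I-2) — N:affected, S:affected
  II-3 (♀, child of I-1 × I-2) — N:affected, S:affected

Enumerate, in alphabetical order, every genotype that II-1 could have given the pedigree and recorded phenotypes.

N/I-1 aff ·: Nn|NN
N/I-2 aff ·: Nn|NN
N/II-1 aff I-1×I-2: Nn|NN
N/II-2 aff I-1×I-2: Nn|NN
N/II-3 aff I-1×I-2: Nn|NN
⇒ N over [I-1,I-2,II-1,II-2,II-3]: 25 consistent
S/I-1 un ·: ss
S/I-2 aff ·: Ss|SS
S/II-1 aff I-1×I-2: Ss
S/II-2 aff I-1×I-2: Ss
S/II-3 aff I-1×I-2: Ss
⇒ S over [I-1,I-2,II-1,II-2,II-3]: 2 consistent

II-1 ∈ {NN Ss, Nn Ss}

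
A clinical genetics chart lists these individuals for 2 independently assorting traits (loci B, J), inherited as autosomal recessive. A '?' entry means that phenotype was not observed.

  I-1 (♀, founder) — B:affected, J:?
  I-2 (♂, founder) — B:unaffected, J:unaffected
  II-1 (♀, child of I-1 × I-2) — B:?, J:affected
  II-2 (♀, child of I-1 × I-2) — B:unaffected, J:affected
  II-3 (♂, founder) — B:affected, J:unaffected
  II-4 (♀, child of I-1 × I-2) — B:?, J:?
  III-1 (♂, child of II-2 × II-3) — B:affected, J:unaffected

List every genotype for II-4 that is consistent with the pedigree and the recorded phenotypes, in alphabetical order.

B/I-1 aff ·: bb
B/I-2 un ·: BB|Bb
B/II-1 ? I-1×I-2: Bb|bb
B/II-2 un I-1×I-2: Bb
B/II-3 aff ·: bb
B/II-4 ? I-1×I-2: Bb|bb
B/III-1 aff II-2×II-3: bb
⇒ B over [I-1,I-2,II-1,II-2,II-3,II-4,III-1]: 5 consistent
J/I-1 ? ·: Jj|jj
J/I-2 un ·: Jj
J/II-1 aff I-1×I-2: jj
J/II-2 aff I-1×I-2: jj
J/II-3 un ·: JJ|Jj
J/II-4 ? I-1×I-2: JJ|Jj|jj
J/III-1 un II-2×II-3: Jj
⇒ J over [I-1,I-2,II-1,II-2,II-3,II-4,III-1]: 10 consistent

II-4 ∈ {Bb JJ, Bb Jj, Bb jj, bb JJ, bb Jj, bb jj}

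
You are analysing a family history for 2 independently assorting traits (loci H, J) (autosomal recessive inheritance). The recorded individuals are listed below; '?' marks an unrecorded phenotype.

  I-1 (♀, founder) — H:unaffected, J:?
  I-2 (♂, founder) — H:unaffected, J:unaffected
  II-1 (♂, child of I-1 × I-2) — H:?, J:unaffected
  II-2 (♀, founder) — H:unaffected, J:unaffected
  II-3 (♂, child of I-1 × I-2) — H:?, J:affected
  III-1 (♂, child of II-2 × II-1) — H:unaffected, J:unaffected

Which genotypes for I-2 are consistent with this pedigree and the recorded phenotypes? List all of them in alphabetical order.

I-2 ∈ {HH Jj, Hh Jj}

H/I-1 un ·: HH|Hh
H/I-2 un ·: HH|Hh
H/II-1 ? I-1×I-2: HH|Hh|hh
H/II-2 un ·: HH|Hh
H/II-3 ? I-1×I-2: HH|Hh|hh
H/III-1 un II-2×II-1: HH|Hh
⇒ H over [I-1,I-2,II-1,II-2,II-3,III-1]: 58 consistent
J/I-1 ? ·: Jj|jj
J/I-2 un ·: Jj
J/II-1 un I-1×I-2: JJ|Jj
J/II-2 un ·: JJ|Jj
J/II-3 aff I-1×I-2: jj
J/III-1 un II-2×II-1: JJ|Jj
⇒ J over [I-1,I-2,II-1,II-2,II-3,III-1]: 11 consistent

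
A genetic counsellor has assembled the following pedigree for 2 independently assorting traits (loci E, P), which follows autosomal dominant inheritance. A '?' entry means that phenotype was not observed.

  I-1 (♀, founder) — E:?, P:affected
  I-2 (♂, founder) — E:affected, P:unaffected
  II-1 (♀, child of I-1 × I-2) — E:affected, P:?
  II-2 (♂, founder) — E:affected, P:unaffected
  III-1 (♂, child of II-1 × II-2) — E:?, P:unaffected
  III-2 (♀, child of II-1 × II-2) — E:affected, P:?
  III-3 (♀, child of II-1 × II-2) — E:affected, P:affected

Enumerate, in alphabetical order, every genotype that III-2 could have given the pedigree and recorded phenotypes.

E/I-1 ? ·: ee|Ee|EE
E/I-2 aff ·: Ee|EE
E/II-1 aff I-1×I-2: Ee|EE
E/II-2 aff ·: Ee|EE
E/III-1 ? II-1×II-2: ee|Ee|EE
E/III-2 aff II-1×II-2: Ee|EE
E/III-3 aff II-1×II-2: Ee|EE
⇒ E over [I-1,I-2,II-1,II-2,III-1,III-2,III-3]: 136 consistent
P/I-1 aff ·: Pp|PP
P/I-2 un ·: pp
P/II-1 ? I-1×I-2: Pp
P/II-2 un ·: pp
P/III-1 un II-1×II-2: pp
P/III-2 ? II-1×II-2: pp|Pp
P/III-3 aff II-1×II-2: Pp
⇒ P over [I-1,I-2,II-1,II-2,III-1,III-2,III-3]: 4 consistent

III-2 ∈ {EE Pp, EE pp, Ee Pp, Ee pp}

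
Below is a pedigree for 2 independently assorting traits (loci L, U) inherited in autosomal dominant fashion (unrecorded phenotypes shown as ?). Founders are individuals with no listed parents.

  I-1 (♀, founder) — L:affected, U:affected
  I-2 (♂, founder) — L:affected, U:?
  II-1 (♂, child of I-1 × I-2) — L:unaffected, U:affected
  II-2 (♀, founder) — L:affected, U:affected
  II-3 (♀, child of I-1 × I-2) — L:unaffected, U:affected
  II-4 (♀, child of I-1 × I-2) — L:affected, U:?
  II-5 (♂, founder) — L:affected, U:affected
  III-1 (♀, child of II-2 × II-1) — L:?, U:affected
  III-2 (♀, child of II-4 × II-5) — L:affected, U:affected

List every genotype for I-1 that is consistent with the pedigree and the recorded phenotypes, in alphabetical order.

L/I-1 aff ·: Ll
L/I-2 aff ·: Ll
L/II-1 un I-1×I-2: ll
L/II-2 aff ·: Ll|LL
L/II-3 un I-1×I-2: ll
L/II-4 aff I-1×I-2: Ll|LL
L/II-5 aff ·: Ll|LL
L/III-1 ? II-2×II-1: ll|Ll
L/III-2 aff II-4×II-5: Ll|LL
⇒ L over [I-1,I-2,II-1,II-2,II-3,II-4,II-5,III-1,III-2]: 21 consistent
U/I-1 aff ·: Uu|UU
U/I-2 ? ·: uu|Uu|UU
U/II-1 aff I-1×I-2: Uu|UU
U/II-2 aff ·: Uu|UU
U/II-3 aff I-1×I-2: Uu|UU
U/II-4 ? I-1×I-2: uu|Uu|UU
U/II-5 aff ·: Uu|UU
U/III-1 aff II-2×II-1: Uu|UU
U/III-2 aff II-4×II-5: Uu|UU
⇒ U over [I-1,I-2,II-1,II-2,II-3,II-4,II-5,III-1,III-2]: 371 consistent

I-1 ∈ {Ll UU, Ll Uu}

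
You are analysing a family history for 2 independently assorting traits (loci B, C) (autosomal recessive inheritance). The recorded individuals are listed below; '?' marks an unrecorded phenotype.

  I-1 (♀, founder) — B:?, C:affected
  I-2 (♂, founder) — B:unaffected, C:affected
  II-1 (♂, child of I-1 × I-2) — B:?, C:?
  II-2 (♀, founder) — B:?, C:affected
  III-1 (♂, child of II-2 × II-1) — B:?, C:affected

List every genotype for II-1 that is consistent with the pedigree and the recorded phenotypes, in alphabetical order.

II-1 ∈ {BB cc, Bb cc, bb cc}

B/I-1 ? ·: BB|Bb|bb
B/I-2 un ·: BB|Bb
B/II-1 ? I-1×I-2: BB|Bb|bb
B/II-2 ? ·: BB|Bb|bb
B/III-1 ? II-2×II-1: BB|Bb|bb
⇒ B over [I-1,I-2,II-1,II-2,III-1]: 59 consistent
C/I-1 aff ·: cc
C/I-2 aff ·: cc
C/II-1 ? I-1×I-2: cc
C/II-2 aff ·: cc
C/III-1 aff II-2×II-1: cc
⇒ C over [I-1,I-2,II-1,II-2,III-1]: 1 consistent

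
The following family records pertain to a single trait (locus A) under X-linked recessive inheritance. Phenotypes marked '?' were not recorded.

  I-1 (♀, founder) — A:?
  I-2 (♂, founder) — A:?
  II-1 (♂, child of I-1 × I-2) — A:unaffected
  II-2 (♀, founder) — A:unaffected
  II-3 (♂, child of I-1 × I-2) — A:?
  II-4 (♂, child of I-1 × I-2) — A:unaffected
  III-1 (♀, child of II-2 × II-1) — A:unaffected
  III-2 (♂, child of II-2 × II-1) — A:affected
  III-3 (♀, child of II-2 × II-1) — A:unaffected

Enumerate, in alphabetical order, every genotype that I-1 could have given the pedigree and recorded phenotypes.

I-1 ∈ {X^AX^A, X^AX^a}

A/I-1 ? ·: X^AX^A|X^AX^a
A/I-2 ? ·: X^AY|X^aY
A/II-1 un I-1×I-2: X^AY
A/II-2 un ·: X^AX^a
A/II-3 ? I-1×I-2: X^AY|X^aY
A/II-4 un I-1×I-2: X^AY
A/III-1 un II-2×II-1: X^AX^A|X^AX^a
A/III-2 aff II-2×II-1: X^aY
A/III-3 un II-2×II-1: X^AX^A|X^AX^a
⇒ A over [I-1,I-2,II-1,II-2,II-3,II-4,III-1,III-2,III-3]: 24 consistent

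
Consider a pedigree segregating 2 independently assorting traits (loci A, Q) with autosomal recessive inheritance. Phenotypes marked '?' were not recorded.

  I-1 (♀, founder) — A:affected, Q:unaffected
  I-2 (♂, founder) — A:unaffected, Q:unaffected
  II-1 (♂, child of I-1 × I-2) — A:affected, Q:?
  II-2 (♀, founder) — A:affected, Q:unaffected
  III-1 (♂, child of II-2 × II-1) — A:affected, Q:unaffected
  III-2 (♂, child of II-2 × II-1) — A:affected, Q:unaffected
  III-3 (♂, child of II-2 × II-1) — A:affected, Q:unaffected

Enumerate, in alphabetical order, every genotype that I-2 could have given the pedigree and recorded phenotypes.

I-2 ∈ {Aa QQ, Aa Qq}

A/I-1 aff ·: aa
A/I-2 un ·: Aa
A/II-1 aff I-1×I-2: aa
A/II-2 aff ·: aa
A/III-1 aff II-2×II-1: aa
A/III-2 aff II-2×II-1: aa
A/III-3 aff II-2×II-1: aa
⇒ A over [I-1,I-2,II-1,II-2,III-1,III-2,III-3]: 1 consistent
Q/I-1 un ·: QQ|Qq
Q/I-2 un ·: QQ|Qq
Q/II-1 ? I-1×I-2: QQ|Qq|qq
Q/II-2 un ·: QQ|Qq
Q/III-1 un II-2×II-1: QQ|Qq
Q/III-2 un II-2×II-1: QQ|Qq
Q/III-3 un II-2×II-1: QQ|Qq
⇒ Q over [I-1,I-2,II-1,II-2,III-1,III-2,III-3]: 86 consistent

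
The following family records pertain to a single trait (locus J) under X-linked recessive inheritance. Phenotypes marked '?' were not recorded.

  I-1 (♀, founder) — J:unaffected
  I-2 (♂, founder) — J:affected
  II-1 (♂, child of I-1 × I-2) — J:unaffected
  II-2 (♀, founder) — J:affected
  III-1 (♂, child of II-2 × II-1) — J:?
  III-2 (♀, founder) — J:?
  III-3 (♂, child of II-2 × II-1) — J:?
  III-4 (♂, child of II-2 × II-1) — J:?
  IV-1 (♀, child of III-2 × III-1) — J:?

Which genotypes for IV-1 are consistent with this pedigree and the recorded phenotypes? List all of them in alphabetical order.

IV-1 ∈ {X^JX^j, X^jX^j}

J/I-1 un ·: X^JX^J|X^JX^j
J/I-2 aff ·: X^jY
J/II-1 un I-1×I-2: X^JY
J/II-2 aff ·: X^jX^j
J/III-1 ? II-2×II-1: X^jY
J/III-2 ? ·: X^JX^J|X^JX^j|X^jX^j
J/III-3 ? II-2×II-1: X^jY
J/III-4 ? II-2×II-1: X^jY
J/IV-1 ? III-2×III-1: X^JX^j|X^jX^j
⇒ J over [I-1,I-2,II-1,II-2,III-1,III-2,III-3,III-4,IV-1]: 8 consistent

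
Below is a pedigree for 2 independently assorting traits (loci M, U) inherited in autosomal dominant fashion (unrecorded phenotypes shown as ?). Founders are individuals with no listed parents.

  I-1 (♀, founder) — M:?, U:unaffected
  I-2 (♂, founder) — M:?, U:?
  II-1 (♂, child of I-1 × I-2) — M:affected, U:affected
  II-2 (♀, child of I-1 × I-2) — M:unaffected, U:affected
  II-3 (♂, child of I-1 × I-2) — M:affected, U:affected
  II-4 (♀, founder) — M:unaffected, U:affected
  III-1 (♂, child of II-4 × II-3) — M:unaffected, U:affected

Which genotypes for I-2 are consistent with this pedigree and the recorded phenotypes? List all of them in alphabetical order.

I-2 ∈ {Mm UU, Mm Uu, mm UU, mm Uu}

M/I-1 ? ·: mm|Mm
M/I-2 ? ·: mm|Mm
M/II-1 aff I-1×I-2: Mm|MM
M/II-2 un I-1×I-2: mm
M/II-3 aff I-1×I-2: Mm
M/II-4 un ·: mm
M/III-1 un II-4×II-3: mm
⇒ M over [I-1,I-2,II-1,II-2,II-3,II-4,III-1]: 4 consistent
U/I-1 un ·: uu
U/I-2 ? ·: Uu|UU
U/II-1 aff I-1×I-2: Uu
U/II-2 aff I-1×I-2: Uu
U/II-3 aff I-1×I-2: Uu
U/II-4 aff ·: Uu|UU
U/III-1 aff II-4×II-3: Uu|UU
⇒ U over [I-1,I-2,II-1,II-2,II-3,II-4,III-1]: 8 consistent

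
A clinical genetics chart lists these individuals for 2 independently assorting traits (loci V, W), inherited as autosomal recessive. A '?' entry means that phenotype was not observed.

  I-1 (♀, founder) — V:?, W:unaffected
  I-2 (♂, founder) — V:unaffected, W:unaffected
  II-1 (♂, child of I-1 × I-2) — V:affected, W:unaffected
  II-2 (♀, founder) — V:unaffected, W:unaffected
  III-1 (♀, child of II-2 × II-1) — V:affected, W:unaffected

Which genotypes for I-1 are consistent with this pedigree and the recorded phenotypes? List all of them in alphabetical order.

I-1 ∈ {Vv WW, Vv Ww, vv WW, vv Ww}

V/I-1 ? ·: Vv|vv
V/I-2 un ·: Vv
V/II-1 aff I-1×I-2: vv
V/II-2 un ·: Vv
V/III-1 aff II-2×II-1: vv
⇒ V over [I-1,I-2,II-1,II-2,III-1]: 2 consistent
W/I-1 un ·: WW|Ww
W/I-2 un ·: WW|Ww
W/II-1 un I-1×I-2: WW|Ww
W/II-2 un ·: WW|Ww
W/III-1 un II-2×II-1: WW|Ww
⇒ W over [I-1,I-2,II-1,II-2,III-1]: 24 consistent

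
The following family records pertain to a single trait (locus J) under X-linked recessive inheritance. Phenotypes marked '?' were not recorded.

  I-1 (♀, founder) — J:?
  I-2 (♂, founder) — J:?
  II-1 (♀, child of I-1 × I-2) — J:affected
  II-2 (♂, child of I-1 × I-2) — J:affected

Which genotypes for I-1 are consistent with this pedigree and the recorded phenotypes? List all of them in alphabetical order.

J/I-1 ? ·: X^JX^j|X^jX^j
J/I-2 ? ·: X^jY
J/II-1 aff I-1×I-2: X^jX^j
J/II-2 aff I-1×I-2: X^jY
⇒ J over [I-1,I-2,II-1,II-2]: 2 consistent

I-1 ∈ {X^JX^j, X^jX^j}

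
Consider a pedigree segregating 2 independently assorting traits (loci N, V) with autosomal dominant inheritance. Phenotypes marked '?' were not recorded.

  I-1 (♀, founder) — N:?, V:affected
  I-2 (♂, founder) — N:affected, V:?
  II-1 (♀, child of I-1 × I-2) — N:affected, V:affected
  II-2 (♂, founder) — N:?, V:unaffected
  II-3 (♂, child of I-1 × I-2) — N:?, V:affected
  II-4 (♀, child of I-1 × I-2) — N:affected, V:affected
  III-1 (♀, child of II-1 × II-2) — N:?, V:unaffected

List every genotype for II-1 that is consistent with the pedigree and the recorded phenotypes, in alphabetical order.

II-1 ∈ {NN Vv, Nn Vv}

N/I-1 ? ·: nn|Nn|NN
N/I-2 aff ·: Nn|NN
N/II-1 aff I-1×I-2: Nn|NN
N/II-2 ? ·: nn|Nn|NN
N/II-3 ? I-1×I-2: nn|Nn|NN
N/II-4 aff I-1×I-2: Nn|NN
N/III-1 ? II-1×II-2: nn|Nn|NN
⇒ N over [I-1,I-2,II-1,II-2,II-3,II-4,III-1]: 179 consistent
V/I-1 aff ·: Vv|VV
V/I-2 ? ·: vv|Vv|VV
V/II-1 aff I-1×I-2: Vv
V/II-2 un ·: vv
V/II-3 aff I-1×I-2: Vv|VV
V/II-4 aff I-1×I-2: Vv|VV
V/III-1 un II-1×II-2: vv
⇒ V over [I-1,I-2,II-1,II-2,II-3,II-4,III-1]: 14 consistent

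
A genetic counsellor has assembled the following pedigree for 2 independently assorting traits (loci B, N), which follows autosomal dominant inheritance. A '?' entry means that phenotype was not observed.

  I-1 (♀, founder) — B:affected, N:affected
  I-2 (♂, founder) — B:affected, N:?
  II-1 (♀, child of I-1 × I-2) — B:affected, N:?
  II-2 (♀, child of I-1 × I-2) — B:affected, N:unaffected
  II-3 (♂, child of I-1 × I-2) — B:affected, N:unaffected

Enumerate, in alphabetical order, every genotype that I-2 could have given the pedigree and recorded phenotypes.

B/I-1 aff ·: Bb|BB
B/I-2 aff ·: Bb|BB
B/II-1 aff I-1×I-2: Bb|BB
B/II-2 aff I-1×I-2: Bb|BB
B/II-3 aff I-1×I-2: Bb|BB
⇒ B over [I-1,I-2,II-1,II-2,II-3]: 25 consistent
N/I-1 aff ·: Nn
N/I-2 ? ·: nn|Nn
N/II-1 ? I-1×I-2: nn|Nn|NN
N/II-2 un I-1×I-2: nn
N/II-3 un I-1×I-2: nn
⇒ N over [I-1,I-2,II-1,II-2,II-3]: 5 consistent

I-2 ∈ {BB Nn, BB nn, Bb Nn, Bb nn}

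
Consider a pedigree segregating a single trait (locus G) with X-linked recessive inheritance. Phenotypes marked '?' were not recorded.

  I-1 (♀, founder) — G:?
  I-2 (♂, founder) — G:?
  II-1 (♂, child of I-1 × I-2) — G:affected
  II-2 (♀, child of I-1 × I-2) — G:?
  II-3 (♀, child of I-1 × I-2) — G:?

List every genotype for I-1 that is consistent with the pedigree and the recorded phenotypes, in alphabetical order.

I-1 ∈ {X^GX^g, X^gX^g}

G/I-1 ? ·: X^GX^g|X^gX^g
G/I-2 ? ·: X^GY|X^gY
G/II-1 aff I-1×I-2: X^gY
G/II-2 ? I-1×I-2: X^GX^G|X^GX^g|X^gX^g
G/II-3 ? I-1×I-2: X^GX^G|X^GX^g|X^gX^g
⇒ G over [I-1,I-2,II-1,II-2,II-3]: 10 consistent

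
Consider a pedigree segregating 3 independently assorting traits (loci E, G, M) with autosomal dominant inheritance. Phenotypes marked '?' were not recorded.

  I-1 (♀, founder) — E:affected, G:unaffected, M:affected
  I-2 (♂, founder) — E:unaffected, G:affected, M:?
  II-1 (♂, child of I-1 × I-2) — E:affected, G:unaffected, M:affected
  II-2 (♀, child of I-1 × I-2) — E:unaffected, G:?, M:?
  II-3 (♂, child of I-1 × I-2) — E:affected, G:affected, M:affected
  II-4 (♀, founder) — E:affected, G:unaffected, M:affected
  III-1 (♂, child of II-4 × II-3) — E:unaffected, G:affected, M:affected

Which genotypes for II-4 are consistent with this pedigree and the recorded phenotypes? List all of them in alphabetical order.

E/I-1 aff ·: Ee
E/I-2 un ·: ee
E/II-1 aff I-1×I-2: Ee
E/II-2 un I-1×I-2: ee
E/II-3 aff I-1×I-2: Ee
E/II-4 aff ·: Ee
E/III-1 un II-4×II-3: ee
⇒ E over [I-1,I-2,II-1,II-2,II-3,II-4,III-1]: 1 consistent
G/I-1 un ·: gg
G/I-2 aff ·: Gg
G/II-1 un I-1×I-2: gg
G/II-2 ? I-1×I-2: gg|Gg
G/II-3 aff I-1×I-2: Gg
G/II-4 un ·: gg
G/III-1 aff II-4×II-3: Gg
⇒ G over [I-1,I-2,II-1,II-2,II-3,II-4,III-1]: 2 consistent
M/I-1 aff ·: Mm|MM
M/I-2 ? ·: mm|Mm|MM
M/II-1 aff I-1×I-2: Mm|MM
M/II-2 ? I-1×I-2: mm|Mm|MM
M/II-3 aff I-1×I-2: Mm|MM
M/II-4 aff ·: Mm|MM
M/III-1 aff II-4×II-3: Mm|MM
⇒ M over [I-1,I-2,II-1,II-2,II-3,II-4,III-1]: 113 consistent

II-4 ∈ {Ee gg MM, Ee gg Mm}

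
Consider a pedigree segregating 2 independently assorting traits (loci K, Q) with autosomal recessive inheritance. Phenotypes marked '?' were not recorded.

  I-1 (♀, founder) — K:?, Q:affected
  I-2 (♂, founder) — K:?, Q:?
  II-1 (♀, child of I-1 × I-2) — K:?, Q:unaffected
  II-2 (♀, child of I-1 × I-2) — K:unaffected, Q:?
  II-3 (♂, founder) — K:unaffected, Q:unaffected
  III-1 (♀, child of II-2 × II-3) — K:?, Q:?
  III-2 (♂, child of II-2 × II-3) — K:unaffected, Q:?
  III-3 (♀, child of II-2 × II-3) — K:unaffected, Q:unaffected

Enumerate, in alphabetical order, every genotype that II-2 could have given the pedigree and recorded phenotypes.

II-2 ∈ {KK Qq, KK qq, Kk Qq, Kk qq}

K/I-1 ? ·: KK|Kk|kk
K/I-2 ? ·: KK|Kk|kk
K/II-1 ? I-1×I-2: KK|Kk|kk
K/II-2 un I-1×I-2: KK|Kk
K/II-3 un ·: KK|Kk
K/III-1 ? II-2×II-3: KK|Kk|kk
K/III-2 un II-2×II-3: KK|Kk
K/III-3 un II-2×II-3: KK|Kk
⇒ K over [I-1,I-2,II-1,II-2,II-3,III-1,III-2,III-3]: 332 consistent
Q/I-1 aff ·: qq
Q/I-2 ? ·: QQ|Qq
Q/II-1 un I-1×I-2: Qq
Q/II-2 ? I-1×I-2: Qq|qq
Q/II-3 un ·: QQ|Qq
Q/III-1 ? II-2×II-3: QQ|Qq|qq
Q/III-2 ? II-2×II-3: QQ|Qq|qq
Q/III-3 un II-2×II-3: QQ|Qq
⇒ Q over [I-1,I-2,II-1,II-2,II-3,III-1,III-2,III-3]: 57 consistent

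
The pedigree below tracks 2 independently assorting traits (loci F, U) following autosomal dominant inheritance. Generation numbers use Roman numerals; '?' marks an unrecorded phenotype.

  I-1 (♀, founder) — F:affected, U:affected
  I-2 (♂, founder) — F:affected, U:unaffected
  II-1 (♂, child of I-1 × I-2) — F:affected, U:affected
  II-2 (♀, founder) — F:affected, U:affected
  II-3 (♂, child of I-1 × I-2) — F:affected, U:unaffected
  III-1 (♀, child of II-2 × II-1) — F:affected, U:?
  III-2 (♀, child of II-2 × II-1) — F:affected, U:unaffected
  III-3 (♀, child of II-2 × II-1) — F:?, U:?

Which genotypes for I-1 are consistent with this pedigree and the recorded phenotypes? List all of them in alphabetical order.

F/I-1 aff ·: Ff|FF
F/I-2 aff ·: Ff|FF
F/II-1 aff I-1×I-2: Ff|FF
F/II-2 aff ·: Ff|FF
F/II-3 aff I-1×I-2: Ff|FF
F/III-1 aff II-2×II-1: Ff|FF
F/III-2 aff II-2×II-1: Ff|FF
F/III-3 ? II-2×II-1: ff|Ff|FF
⇒ F over [I-1,I-2,II-1,II-2,II-3,III-1,III-2,III-3]: 183 consistent
U/I-1 aff ·: Uu
U/I-2 un ·: uu
U/II-1 aff I-1×I-2: Uu
U/II-2 aff ·: Uu
U/II-3 un I-1×I-2: uu
U/III-1 ? II-2×II-1: uu|Uu|UU
U/III-2 un II-2×II-1: uu
U/III-3 ? II-2×II-1: uu|Uu|UU
⇒ U over [I-1,I-2,II-1,II-2,II-3,III-1,III-2,III-3]: 9 consistent

I-1 ∈ {FF Uu, Ff Uu}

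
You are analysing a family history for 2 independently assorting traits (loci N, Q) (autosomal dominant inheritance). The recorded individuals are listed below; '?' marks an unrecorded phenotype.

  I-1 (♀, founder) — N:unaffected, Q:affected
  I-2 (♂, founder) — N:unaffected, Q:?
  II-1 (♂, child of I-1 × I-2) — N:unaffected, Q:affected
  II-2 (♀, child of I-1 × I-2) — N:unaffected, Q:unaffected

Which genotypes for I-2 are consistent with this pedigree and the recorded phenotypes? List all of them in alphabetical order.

N/I-1 un ·: nn
N/I-2 un ·: nn
N/II-1 un I-1×I-2: nn
N/II-2 un I-1×I-2: nn
⇒ N over [I-1,I-2,II-1,II-2]: 1 consistent
Q/I-1 aff ·: Qq
Q/I-2 ? ·: qq|Qq
Q/II-1 aff I-1×I-2: Qq|QQ
Q/II-2 un I-1×I-2: qq
⇒ Q over [I-1,I-2,II-1,II-2]: 3 consistent

I-2 ∈ {nn Qq, nn qq}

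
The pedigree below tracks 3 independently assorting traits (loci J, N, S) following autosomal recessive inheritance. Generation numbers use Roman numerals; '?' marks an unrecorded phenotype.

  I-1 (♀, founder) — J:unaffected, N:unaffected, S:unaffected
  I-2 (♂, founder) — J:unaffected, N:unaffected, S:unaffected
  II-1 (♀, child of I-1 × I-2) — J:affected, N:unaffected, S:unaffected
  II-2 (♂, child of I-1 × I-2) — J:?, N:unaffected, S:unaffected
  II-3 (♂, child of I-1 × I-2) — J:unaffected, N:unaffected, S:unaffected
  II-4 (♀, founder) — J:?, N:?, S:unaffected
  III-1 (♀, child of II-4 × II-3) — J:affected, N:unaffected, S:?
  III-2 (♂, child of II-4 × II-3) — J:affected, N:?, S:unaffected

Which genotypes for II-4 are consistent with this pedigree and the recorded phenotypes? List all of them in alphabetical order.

J/I-1 un ·: Jj
J/I-2 un ·: Jj
J/II-1 aff I-1×I-2: jj
J/II-2 ? I-1×I-2: JJ|Jj|jj
J/II-3 un I-1×I-2: Jj
J/II-4 ? ·: Jj|jj
J/III-1 aff II-4×II-3: jj
J/III-2 aff II-4×II-3: jj
⇒ J over [I-1,I-2,II-1,II-2,II-3,II-4,III-1,III-2]: 6 consistent
N/I-1 un ·: NN|Nn
N/I-2 un ·: NN|Nn
N/II-1 un I-1×I-2: NN|Nn
N/II-2 un I-1×I-2: NN|Nn
N/II-3 un I-1×I-2: NN|Nn
N/II-4 ? ·: NN|Nn|nn
N/III-1 un II-4×II-3: NN|Nn
N/III-2 ? II-4×II-3: NN|Nn|nn
⇒ N over [I-1,I-2,II-1,II-2,II-3,II-4,III-1,III-2]: 222 consistent
S/I-1 un ·: SS|Ss
S/I-2 un ·: SS|Ss
S/II-1 un I-1×I-2: SS|Ss
S/II-2 un I-1×I-2: SS|Ss
S/II-3 un I-1×I-2: SS|Ss
S/II-4 un ·: SS|Ss
S/III-1 ? II-4×II-3: SS|Ss|ss
S/III-2 un II-4×II-3: SS|Ss
⇒ S over [I-1,I-2,II-1,II-2,II-3,II-4,III-1,III-2]: 185 consistent

II-4 ∈ {Jj NN SS, Jj NN Ss, Jj Nn SS, Jj Nn Ss, Jj nn SS, Jj nn Ss, jj NN SS, jj NN Ss, jj Nn SS, jj Nn Ss, jj nn SS, jj nn Ss}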